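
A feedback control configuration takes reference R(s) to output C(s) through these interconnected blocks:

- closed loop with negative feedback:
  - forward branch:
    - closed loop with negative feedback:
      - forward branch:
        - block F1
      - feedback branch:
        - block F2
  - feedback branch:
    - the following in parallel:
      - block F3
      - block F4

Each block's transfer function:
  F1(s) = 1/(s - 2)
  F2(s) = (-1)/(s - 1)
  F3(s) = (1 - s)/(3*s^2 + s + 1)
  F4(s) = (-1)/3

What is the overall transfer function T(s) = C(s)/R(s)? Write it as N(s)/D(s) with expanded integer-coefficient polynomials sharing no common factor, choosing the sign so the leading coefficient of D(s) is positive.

Answer: (9*s^3 - 6*s^2 - 3)/(9*s^4 - 27*s^3 + 2*s^2 + 1)

Working:
1. close the feedback loop around F1, F2, giving (s - 1)/(s^2 - 3*s + 1)
2. parallel reduction of F3, F4, giving (-3*s^2 - 4*s + 2)/(9*s^2 + 3*s + 3)
3. close the feedback loop around [F1/(1+F1*F2)], (F3+F4) - this is the overall T(s), already in the required normalized form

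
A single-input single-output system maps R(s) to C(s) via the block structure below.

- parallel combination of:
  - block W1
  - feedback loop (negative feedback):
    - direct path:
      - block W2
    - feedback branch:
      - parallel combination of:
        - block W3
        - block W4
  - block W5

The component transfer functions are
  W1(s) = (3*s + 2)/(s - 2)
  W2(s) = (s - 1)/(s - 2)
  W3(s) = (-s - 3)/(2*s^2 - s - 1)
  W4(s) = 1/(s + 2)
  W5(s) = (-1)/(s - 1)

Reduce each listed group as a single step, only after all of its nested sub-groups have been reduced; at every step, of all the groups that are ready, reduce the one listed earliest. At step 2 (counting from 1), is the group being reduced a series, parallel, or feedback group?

[1] add W3, W4 (parallel)
[2] apply the feedback formula to W2, (W3+W4)
[3] combine W1, [W2/(1+W2*(W3+W4))], W5 in parallel
So the answer for step 2 is feedback.

Answer: feedback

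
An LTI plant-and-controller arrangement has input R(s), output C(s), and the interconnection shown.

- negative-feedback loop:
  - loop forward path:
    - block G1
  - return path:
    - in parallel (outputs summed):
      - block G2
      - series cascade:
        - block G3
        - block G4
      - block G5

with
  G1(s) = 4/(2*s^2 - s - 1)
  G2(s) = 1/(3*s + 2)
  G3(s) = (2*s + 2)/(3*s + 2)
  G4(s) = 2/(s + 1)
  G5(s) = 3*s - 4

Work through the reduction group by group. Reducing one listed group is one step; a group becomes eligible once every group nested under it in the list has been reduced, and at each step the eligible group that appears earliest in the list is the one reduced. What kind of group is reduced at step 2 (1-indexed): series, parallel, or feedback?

The answer is parallel.

Reasoning:
[1] multiply G3, G4 (series)
[2] parallel reduction of G2, (G3*G4), G5
[3] collapse the loop (G1 forward, (G2+(G3*G4)+G5) return)
Step 2: parallel.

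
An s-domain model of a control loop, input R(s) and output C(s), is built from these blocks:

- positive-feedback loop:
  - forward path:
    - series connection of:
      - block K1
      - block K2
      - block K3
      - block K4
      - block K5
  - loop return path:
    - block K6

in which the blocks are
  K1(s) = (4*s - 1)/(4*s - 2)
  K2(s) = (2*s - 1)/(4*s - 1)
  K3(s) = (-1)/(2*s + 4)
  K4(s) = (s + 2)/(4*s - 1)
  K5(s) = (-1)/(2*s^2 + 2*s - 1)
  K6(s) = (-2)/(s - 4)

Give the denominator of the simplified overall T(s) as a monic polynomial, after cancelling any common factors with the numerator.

The answer is s^4 - 13*s^3/4 - 15*s^2/4 + 25*s/8 - 7/16.

Reasoning:
1. series reduction of K1, K2, K3, K4, K5 -> 1/(32*s^3 + 24*s^2 - 24*s + 4)
2. close the feedback loop around (K1*K2*K3*K4*K5), K6 -> (s - 4)/(32*s^4 - 104*s^3 - 120*s^2 + 100*s - 14)
No further cancellation is possible in the step-2 result, so that is T(s). Its denominator becomes monic after dividing by the leading coefficient 32.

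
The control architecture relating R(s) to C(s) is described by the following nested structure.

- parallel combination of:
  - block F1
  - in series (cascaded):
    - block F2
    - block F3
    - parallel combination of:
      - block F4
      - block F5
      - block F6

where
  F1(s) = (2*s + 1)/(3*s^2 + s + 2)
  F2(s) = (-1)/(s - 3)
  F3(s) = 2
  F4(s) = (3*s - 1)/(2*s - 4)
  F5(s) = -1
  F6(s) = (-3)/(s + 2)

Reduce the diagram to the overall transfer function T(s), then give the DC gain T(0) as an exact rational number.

Answer: -1

Working:
Step 1: combine F4, F5, F6 in parallel = (s^2 - s + 18)/(2*s^2 - 8)
Step 2: cascade F2, F3, (F4+F5+F6) = (-s^2 + s - 18)/(s^3 - 3*s^2 - 4*s + 12)
Step 3: add F1, (F2*F3*(F4+F5+F6)) (parallel) = (-s^4 - 3*s^3 - 66*s^2 + 4*s - 24)/(3*s^5 - 8*s^4 - 13*s^3 + 26*s^2 + 4*s + 24)
The step-3 result is T(s). Setting s = 0: T(0) = -24/24 = -1.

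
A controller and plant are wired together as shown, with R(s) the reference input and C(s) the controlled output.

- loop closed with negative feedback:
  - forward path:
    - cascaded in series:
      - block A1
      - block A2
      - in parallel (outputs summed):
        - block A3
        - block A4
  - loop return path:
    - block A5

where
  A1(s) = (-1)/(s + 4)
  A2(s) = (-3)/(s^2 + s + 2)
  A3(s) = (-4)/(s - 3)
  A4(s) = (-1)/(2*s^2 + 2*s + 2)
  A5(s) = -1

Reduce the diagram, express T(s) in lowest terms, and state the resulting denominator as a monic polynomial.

Step 1 - parallel reduction of A3, A4: (-8*s^2 - 9*s - 5)/(2*s^3 - 4*s^2 - 4*s - 6)
Step 2 - combine A1, A2, (A3+A4) in series: (-24*s^2 - 27*s - 15)/(2*s^6 + 6*s^5 - 12*s^4 - 34*s^3 - 86*s^2 - 68*s - 48)
Step 3 - close the feedback loop around (A1*A2*(A3+A4)), A5: (-24*s^2 - 27*s - 15)/(2*s^6 + 6*s^5 - 12*s^4 - 34*s^3 - 62*s^2 - 41*s - 33)
The result of step 3 is T(s) in lowest terms. Its denominator has leading coefficient 2; dividing the denominator through by 2 makes it monic.

Therefore the answer is s^6 + 3*s^5 - 6*s^4 - 17*s^3 - 31*s^2 - 41*s/2 - 33/2.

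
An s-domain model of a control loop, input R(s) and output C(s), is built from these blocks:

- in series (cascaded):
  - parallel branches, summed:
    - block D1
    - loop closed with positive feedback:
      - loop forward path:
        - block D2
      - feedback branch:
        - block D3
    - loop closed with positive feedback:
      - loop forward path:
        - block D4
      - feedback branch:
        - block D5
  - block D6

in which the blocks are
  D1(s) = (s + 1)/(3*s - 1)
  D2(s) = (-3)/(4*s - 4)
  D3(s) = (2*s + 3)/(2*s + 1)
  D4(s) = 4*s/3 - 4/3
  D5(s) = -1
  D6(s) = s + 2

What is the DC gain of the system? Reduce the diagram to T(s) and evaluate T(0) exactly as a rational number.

Answer: 24/5

Working:
Step 1. close the feedback loop around D2, D3, giving (-6*s - 3)/(8*s^2 + 2*s + 5)
Step 2. reduce the feedback loop with forward D4 and return D5, giving (4*s - 4)/(4*s - 1)
Step 3. combine D1, [D2/(1-D2*D3)], [D4/(1-D4*D5)] in parallel, giving (128*s^4 - 144*s^3 + 84*s^2 - 44*s + 12)/(96*s^4 - 32*s^3 + 54*s^2 - 33*s + 5)
Step 4. series reduction of (D1+[D2/(1-D2*D3)]+[D4/(1-D4*D5)]), D6, giving (128*s^5 + 112*s^4 - 204*s^3 + 124*s^2 - 76*s + 24)/(96*s^4 - 32*s^3 + 54*s^2 - 33*s + 5)
DC gain: substitute s = 0 into T(s) from step 4: T(0) = 24/5.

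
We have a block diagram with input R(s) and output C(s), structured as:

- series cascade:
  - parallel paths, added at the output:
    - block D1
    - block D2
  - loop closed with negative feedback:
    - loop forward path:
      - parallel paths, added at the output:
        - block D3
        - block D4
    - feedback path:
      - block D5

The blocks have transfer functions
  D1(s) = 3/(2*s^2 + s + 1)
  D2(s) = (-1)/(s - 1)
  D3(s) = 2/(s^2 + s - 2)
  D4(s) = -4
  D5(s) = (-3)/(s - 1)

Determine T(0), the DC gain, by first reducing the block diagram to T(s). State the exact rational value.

Step 1 - combine D1, D2 in parallel; result (-2*s^2 + 2*s - 4)/(2*s^3 - s^2 - 1)
Step 2 - add D3, D4 (parallel); result (-4*s^2 - 4*s + 10)/(s^2 + s - 2)
Step 3 - feedback reduction of (D3+D4), D5; result (-4*s^3 + 14*s - 10)/(s^3 + 12*s^2 + 9*s - 28)
Step 4 - combine (D1+D2), [(D3+D4)/(1+(D3+D4)*D5)] in series; result (8*s^4 - 12*s^2 + 36*s - 40)/(2*s^5 + 25*s^4 + 31*s^3 - 35*s^2 - 19*s - 28)
The step-4 result is T(s). Setting s = 0: T(0) = -40/(-28) = 10/7.

Hence the answer: 10/7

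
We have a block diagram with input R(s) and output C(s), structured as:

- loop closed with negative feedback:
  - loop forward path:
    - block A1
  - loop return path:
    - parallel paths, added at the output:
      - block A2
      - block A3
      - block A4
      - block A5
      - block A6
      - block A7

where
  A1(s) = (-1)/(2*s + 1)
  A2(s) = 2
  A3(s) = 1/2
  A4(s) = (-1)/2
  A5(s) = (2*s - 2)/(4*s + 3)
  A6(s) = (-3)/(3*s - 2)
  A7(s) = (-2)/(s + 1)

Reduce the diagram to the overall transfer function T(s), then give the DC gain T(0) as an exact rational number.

Answer: -6

Working:
1. add A2, A3, A4, A5, A6, A7 (parallel) -> (30*s^3 - 14*s^2 - 39*s - 5)/(12*s^3 + 13*s^2 - 5*s - 6)
2. apply the feedback formula to A1, (A2+A3+A4+A5+A6+A7) -> (-12*s^3 - 13*s^2 + 5*s + 6)/(24*s^4 + 8*s^3 + 17*s^2 + 22*s - 1)
That last expression is T(s); at s = 0 only the constant terms survive, so T(0) = 6/(-1) = -6.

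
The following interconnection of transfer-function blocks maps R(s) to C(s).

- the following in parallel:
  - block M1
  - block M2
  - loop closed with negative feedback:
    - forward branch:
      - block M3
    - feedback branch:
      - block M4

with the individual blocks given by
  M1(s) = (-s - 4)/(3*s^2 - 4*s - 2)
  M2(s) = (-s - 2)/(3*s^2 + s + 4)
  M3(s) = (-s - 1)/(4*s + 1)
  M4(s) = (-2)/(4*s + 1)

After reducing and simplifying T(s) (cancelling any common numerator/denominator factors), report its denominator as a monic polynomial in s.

Step 1 - reduce the feedback loop with forward M3 and return M4 gives (-4*s^2 - 5*s - 1)/(16*s^2 + 10*s + 3)
Step 2 - parallel reduction of M1, M2, [M3/(1+M3*M4)] gives (-36*s^6 - 105*s^5 - 272*s^4 - 65*s^3 - 97*s^2 - 56*s - 28)/(144*s^6 - 54*s^5 - 31*s^4 - 295*s^3 - 302*s^2 - 134*s - 24)
T(s) is the step-2 result (common factors already cancelled). Leading coefficient of the denominator: 144. Divide through by 144 for the monic polynomial.

Final answer: s^6 - 3*s^5/8 - 31*s^4/144 - 295*s^3/144 - 151*s^2/72 - 67*s/72 - 1/6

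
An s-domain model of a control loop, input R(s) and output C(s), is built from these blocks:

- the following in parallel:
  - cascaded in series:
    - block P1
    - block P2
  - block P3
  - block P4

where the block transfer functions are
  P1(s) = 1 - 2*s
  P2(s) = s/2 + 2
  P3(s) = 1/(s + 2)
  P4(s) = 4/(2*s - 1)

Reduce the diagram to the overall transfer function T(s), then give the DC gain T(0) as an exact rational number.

[1] combine P1, P2 in series: -s^2 - 7*s/2 + 2
[2] add (P1*P2), P3, P4 (parallel): (-4*s^4 - 20*s^3 - 9*s^2 + 38*s + 6)/(4*s^2 + 6*s - 4)
DC gain: substitute s = 0 into T(s) from step 2: T(0) = 6/(-4) = -3/2.

Hence the answer: -3/2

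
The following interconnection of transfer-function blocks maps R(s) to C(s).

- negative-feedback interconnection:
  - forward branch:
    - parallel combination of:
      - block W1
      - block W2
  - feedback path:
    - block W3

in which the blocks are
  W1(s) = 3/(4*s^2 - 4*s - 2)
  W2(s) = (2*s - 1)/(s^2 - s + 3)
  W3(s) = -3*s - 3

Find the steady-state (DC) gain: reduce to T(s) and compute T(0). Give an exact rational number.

Reducing step by step:

1. add W1, W2 (parallel) = (8*s^3 - 9*s^2 - 3*s + 11)/(4*s^4 - 8*s^3 + 14*s^2 - 10*s - 6)
2. apply the feedback formula to (W1+W2), W3 = (-8*s^3 + 9*s^2 + 3*s - 11)/(20*s^4 + 5*s^3 - 50*s^2 + 34*s + 39)
That last expression is T(s); at s = 0 only the constant terms survive, so T(0) = -11/39.

Answer: -11/39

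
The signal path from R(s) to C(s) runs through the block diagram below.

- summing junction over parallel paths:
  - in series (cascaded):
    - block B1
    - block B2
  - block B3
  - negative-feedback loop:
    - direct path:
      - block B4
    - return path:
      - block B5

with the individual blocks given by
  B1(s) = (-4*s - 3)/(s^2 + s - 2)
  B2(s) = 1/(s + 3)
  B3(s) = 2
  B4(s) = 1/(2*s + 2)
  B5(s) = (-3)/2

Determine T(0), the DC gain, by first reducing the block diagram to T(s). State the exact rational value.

(1) series reduction of B1, B2, giving (-4*s - 3)/(s^3 + 4*s^2 + s - 6)
(2) feedback reduction of B4, B5, giving 2/(4*s + 1)
(3) reduce the parallel group (B1*B2), B3, [B4/(1+B4*B5)], giving (8*s^4 + 36*s^3 + 8*s^2 - 60*s - 27)/(4*s^4 + 17*s^3 + 8*s^2 - 23*s - 6)
DC gain: substitute s = 0 into T(s) from step 3: T(0) = -27/(-6) = 9/2.

Hence the answer: 9/2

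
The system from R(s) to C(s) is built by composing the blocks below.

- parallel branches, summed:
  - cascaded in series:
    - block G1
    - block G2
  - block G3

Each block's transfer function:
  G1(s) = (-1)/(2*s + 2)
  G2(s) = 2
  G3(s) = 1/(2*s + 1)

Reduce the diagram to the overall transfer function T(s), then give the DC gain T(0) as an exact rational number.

Step 1: multiply G1, G2 (series): (-1)/(s + 1)
Step 2: parallel reduction of (G1*G2), G3: (-s)/(2*s^2 + 3*s + 1)
Evaluating the step-2 result (the overall T(s)) at s = 0 gives T(0) = 0/1 = 0.

Final answer: 0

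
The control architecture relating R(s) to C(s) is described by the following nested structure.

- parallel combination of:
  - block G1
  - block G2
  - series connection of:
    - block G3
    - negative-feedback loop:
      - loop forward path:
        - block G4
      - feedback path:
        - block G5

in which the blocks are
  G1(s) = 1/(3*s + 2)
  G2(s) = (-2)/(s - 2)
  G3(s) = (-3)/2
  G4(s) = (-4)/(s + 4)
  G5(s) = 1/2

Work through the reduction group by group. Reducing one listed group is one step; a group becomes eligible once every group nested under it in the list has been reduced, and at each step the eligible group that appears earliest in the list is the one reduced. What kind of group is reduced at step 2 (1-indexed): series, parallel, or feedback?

1. close the feedback loop around G4, G5
2. series reduction of G3, [G4/(1+G4*G5)]
3. add G1, G2, (G3*[G4/(1+G4*G5)]) (parallel)
Step 2: series.

Hence the answer: series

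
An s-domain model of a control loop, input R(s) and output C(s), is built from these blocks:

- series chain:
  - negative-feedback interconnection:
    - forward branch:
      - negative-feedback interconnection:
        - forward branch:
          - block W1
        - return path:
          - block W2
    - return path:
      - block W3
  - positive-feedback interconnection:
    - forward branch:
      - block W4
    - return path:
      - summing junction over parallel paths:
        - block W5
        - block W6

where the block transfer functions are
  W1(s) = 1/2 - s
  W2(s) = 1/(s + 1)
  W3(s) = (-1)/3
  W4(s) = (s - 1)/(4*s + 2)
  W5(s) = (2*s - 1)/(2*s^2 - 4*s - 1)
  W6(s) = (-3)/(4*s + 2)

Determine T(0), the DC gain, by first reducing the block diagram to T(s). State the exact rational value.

The answer is -1/4.

Reasoning:
(1) collapse the loop (W1 forward, W2 return) gives -2*s^2/3 - s/3 + 1/3
(2) apply the feedback formula to [W1/(1+W1*W2)], W3 gives (-6*s^2 - 3*s + 3)/(2*s^2 + s + 8)
(3) combine W5, W6 in parallel gives (2*s^2 + 12*s + 1)/(8*s^3 - 12*s^2 - 12*s - 2)
(4) close the feedback loop around W4, (W5+W6) gives (8*s^4 - 20*s^3 + 10*s + 2)/(32*s^4 - 34*s^3 - 82*s^2 - 21*s - 3)
(5) cascade [[W1/(1+W1*W2)]/(1+[W1/(1+W1*W2)]*W3)], [W4/(1-W4*(W5+W6))] gives (-48*s^6 + 96*s^5 + 84*s^4 - 120*s^3 - 42*s^2 + 24*s + 6)/(64*s^6 - 36*s^5 + 58*s^4 - 396*s^3 - 683*s^2 - 171*s - 24)
Step 5 gives the overall T(s). Then T(0) = 6/(-24) = -1/4.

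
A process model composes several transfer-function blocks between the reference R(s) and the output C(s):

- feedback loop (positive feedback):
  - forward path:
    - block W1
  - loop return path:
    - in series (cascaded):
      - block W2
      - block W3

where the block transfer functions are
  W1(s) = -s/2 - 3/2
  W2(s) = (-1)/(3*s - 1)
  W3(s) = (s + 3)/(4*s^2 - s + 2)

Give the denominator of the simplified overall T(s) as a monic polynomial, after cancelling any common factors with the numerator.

Answer: s^3 - 5*s^2/8 + s/3 - 13/24

Working:
(1) multiply W2, W3 (series) gives (-s - 3)/(12*s^3 - 7*s^2 + 7*s - 2)
(2) reduce the feedback loop with forward W1 and return (W2*W3) gives (-12*s^4 - 29*s^3 + 14*s^2 - 19*s + 6)/(24*s^3 - 15*s^2 + 8*s - 13)
T(s) is the step-2 result (common factors already cancelled). Leading coefficient of the denominator: 24. Divide through by 24 for the monic polynomial.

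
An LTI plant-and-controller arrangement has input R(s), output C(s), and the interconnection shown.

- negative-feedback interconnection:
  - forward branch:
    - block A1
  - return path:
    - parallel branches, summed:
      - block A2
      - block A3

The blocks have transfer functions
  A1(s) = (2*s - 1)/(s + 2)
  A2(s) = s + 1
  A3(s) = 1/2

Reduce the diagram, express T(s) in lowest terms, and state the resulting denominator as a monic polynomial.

Step 1: parallel reduction of A2, A3; result s + 3/2
Step 2: feedback reduction of A1, (A2+A3); result (4*s - 2)/(4*s^2 + 6*s + 1)
The result of step 2 is T(s) in lowest terms. Its denominator has leading coefficient 4; dividing the denominator through by 4 makes it monic.

Final answer: s^2 + 3*s/2 + 1/4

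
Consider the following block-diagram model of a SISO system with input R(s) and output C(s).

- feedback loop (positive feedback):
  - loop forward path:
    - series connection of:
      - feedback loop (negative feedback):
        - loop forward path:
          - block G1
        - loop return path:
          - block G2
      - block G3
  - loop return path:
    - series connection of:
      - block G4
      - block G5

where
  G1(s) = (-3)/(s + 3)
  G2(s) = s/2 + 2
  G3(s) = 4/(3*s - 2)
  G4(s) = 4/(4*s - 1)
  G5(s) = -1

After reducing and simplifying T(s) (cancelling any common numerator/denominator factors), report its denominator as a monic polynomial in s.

The answer is s^3 + 61*s^2/12 - 16*s/3 + 9.

Reasoning:
Step 1: feedback reduction of G1, G2 -> 6/(s + 6)
Step 2: multiply [G1/(1+G1*G2)], G3 (series) -> 24/(3*s^2 + 16*s - 12)
Step 3: series reduction of G4, G5 -> (-4)/(4*s - 1)
Step 4: apply the feedback formula to ([G1/(1+G1*G2)]*G3), (G4*G5) -> (96*s - 24)/(12*s^3 + 61*s^2 - 64*s + 108)
The result of step 4 is T(s) in lowest terms. Its denominator has leading coefficient 12; dividing the denominator through by 12 makes it monic.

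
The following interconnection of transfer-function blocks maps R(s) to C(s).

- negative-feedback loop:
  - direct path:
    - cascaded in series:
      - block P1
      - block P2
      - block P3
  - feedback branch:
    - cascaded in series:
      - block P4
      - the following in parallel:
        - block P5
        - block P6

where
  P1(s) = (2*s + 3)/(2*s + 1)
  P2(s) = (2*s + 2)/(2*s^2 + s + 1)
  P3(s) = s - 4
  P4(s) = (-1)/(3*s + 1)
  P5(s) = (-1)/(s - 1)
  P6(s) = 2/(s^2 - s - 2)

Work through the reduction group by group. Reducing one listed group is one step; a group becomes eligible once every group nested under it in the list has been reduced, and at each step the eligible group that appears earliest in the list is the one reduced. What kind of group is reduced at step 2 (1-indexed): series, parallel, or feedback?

Reducing step by step:

(1) multiply P1, P2, P3 (series)
(2) reduce the parallel group P5, P6
(3) reduce the series chain P4, (P5+P6)
(4) reduce the feedback loop with forward (P1*P2*P3) and return (P4*(P5+P6))
Step 2: parallel.

Answer: parallel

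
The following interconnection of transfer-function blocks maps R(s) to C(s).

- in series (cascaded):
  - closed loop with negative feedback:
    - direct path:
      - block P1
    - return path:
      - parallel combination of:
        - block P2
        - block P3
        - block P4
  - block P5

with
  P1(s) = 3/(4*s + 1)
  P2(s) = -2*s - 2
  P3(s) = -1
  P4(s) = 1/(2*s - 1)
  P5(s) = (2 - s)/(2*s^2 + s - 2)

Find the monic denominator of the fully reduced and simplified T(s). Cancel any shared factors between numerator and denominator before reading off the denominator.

Step 1: reduce the parallel group P2, P3, P4, giving (-4*s^2 - 4*s + 4)/(2*s - 1)
Step 2: close the feedback loop around P1, (P2+P3+P4), giving (3 - 6*s)/(4*s^2 + 14*s - 11)
Step 3: reduce the series chain [P1/(1+P1*(P2+P3+P4))], P5, giving (6*s^2 - 15*s + 6)/(8*s^4 + 32*s^3 - 16*s^2 - 39*s + 22)
Step 3 gives the fully reduced T(s), with no common factor left to cancel. The denominator's leading coefficient is 8, so divide each of its coefficients by 8 to get the monic form.

Answer: s^4 + 4*s^3 - 2*s^2 - 39*s/8 + 11/4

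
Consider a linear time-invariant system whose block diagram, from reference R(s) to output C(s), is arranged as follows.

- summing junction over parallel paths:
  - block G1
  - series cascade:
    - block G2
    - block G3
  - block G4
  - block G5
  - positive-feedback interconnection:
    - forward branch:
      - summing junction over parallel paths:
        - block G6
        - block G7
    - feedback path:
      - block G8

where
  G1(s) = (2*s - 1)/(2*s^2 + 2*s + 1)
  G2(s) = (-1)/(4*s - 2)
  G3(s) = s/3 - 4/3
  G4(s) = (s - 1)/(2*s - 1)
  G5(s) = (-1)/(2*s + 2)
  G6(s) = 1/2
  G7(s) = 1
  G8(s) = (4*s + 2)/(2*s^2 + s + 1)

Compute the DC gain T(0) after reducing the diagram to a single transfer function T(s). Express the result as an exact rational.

1. cascade G2, G3 -> (4 - s)/(12*s - 6)
2. reduce the parallel group G6, G7 -> 3/2
3. close the feedback loop around (G6+G7), G8 -> (6*s^2 + 3*s + 3)/(4*s^2 - 10*s - 4)
4. sum the parallel branches G1, (G2*G3), G4, G5, [(G6+G7)/(1-(G6+G7)*G8)] -> (92*s^6 + 150*s^5 - 32*s^4 - 45*s^3 + 98*s^2 - 15*s - 23)/(48*s^6 - 48*s^5 - 204*s^4 - 144*s^3 - 6*s^2 + 42*s + 12)
Evaluating the step-4 result (the overall T(s)) at s = 0 gives T(0) = -23/12.

Final answer: -23/12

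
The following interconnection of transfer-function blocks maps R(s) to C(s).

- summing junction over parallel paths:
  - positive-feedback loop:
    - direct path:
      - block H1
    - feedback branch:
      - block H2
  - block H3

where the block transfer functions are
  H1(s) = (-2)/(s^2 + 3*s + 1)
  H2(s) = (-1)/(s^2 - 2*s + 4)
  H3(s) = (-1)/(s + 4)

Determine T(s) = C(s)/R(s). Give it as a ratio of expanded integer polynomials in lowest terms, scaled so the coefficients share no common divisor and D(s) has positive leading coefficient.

First reduce the diagram to T(s).

[1] reduce the feedback loop with forward H1 and return H2 -> (-2*s^2 + 4*s - 8)/(s^4 + s^3 - s^2 + 10*s + 2)
[2] sum the parallel branches [H1/(1-H1*H2)], H3, giving the overall T(s)

Answer: (-s^4 - 3*s^3 - 3*s^2 - 2*s - 34)/(s^5 + 5*s^4 + 3*s^3 + 6*s^2 + 42*s + 8)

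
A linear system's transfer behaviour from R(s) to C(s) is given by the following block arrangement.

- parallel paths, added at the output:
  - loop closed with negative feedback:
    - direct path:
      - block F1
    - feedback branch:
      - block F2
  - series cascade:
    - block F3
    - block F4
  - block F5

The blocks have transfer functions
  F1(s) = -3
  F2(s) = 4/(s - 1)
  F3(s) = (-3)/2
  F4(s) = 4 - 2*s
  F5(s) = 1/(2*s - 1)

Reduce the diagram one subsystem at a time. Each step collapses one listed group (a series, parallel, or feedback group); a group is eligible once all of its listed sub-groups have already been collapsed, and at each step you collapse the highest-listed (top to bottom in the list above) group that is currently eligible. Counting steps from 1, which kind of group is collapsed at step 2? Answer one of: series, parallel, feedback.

Reducing step by step:

Step 1 - close the feedback loop around F1, F2
Step 2 - cascade F3, F4
Step 3 - reduce the parallel group [F1/(1+F1*F2)], (F3*F4), F5
Step 2: series.

Answer: series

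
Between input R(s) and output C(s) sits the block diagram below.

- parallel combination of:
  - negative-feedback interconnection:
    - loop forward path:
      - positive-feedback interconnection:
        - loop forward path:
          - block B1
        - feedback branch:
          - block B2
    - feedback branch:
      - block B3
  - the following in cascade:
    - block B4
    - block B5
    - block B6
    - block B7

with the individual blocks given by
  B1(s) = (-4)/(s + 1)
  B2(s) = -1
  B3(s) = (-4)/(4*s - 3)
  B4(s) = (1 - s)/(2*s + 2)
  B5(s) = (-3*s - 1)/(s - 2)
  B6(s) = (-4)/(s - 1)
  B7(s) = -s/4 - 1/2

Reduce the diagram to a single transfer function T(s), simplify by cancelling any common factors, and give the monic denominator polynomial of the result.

Answer: s^4 - 19*s^3/4 + 8*s^2 + 5*s/4 - 25/2

Working:
(1) apply the feedback formula to B1, B2: (-4)/(s - 3)
(2) feedback reduction of [B1/(1-B1*B2)], B3: (12 - 16*s)/(4*s^2 - 15*s + 25)
(3) combine B4, B5, B6, B7 in series: (3*s^2 + 7*s + 2)/(2*s^2 - 2*s - 4)
(4) combine [[B1/(1-B1*B2)]/(1+[B1/(1-B1*B2)]*B3)], (B4*B5*B6*B7) in parallel: (12*s^4 - 49*s^3 + 34*s^2 + 185*s + 2)/(8*s^4 - 38*s^3 + 64*s^2 + 10*s - 100)
The result of step 4 is T(s) in lowest terms. Its denominator has leading coefficient 8; dividing the denominator through by 8 makes it monic.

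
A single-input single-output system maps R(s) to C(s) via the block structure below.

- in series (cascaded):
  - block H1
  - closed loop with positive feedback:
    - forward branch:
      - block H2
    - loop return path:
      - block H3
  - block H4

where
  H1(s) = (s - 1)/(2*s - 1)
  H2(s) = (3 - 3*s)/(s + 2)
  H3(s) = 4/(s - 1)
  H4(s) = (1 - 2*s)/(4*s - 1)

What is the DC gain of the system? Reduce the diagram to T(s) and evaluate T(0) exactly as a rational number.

Step 1: close the feedback loop around H2, H3; result (3 - 3*s)/(s + 14)
Step 2: cascade H1, [H2/(1-H2*H3)], H4; result (3*s^2 - 6*s + 3)/(4*s^2 + 55*s - 14)
The step-2 result is T(s). Setting s = 0: T(0) = 3/(-14) = -3/14.

Answer: -3/14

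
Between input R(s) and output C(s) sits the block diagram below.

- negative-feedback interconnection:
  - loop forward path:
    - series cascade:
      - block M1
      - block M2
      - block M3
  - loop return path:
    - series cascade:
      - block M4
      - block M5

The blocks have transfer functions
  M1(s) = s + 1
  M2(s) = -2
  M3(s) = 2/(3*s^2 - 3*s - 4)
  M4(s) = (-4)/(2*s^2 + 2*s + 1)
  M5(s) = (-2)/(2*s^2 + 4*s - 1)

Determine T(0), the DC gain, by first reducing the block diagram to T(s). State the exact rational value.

[1] series reduction of M1, M2, M3: (-4*s - 4)/(3*s^2 - 3*s - 4)
[2] combine M4, M5 in series: 8/(4*s^4 + 12*s^3 + 8*s^2 + 2*s - 1)
[3] close the feedback loop around (M1*M2*M3), (M4*M5): (-16*s^5 - 64*s^4 - 80*s^3 - 40*s^2 - 4*s + 4)/(12*s^6 + 24*s^5 - 28*s^4 - 66*s^3 - 41*s^2 - 37*s - 28)
The step-3 result is T(s). Setting s = 0: T(0) = 4/(-28) = -1/7.

Therefore the answer is -1/7.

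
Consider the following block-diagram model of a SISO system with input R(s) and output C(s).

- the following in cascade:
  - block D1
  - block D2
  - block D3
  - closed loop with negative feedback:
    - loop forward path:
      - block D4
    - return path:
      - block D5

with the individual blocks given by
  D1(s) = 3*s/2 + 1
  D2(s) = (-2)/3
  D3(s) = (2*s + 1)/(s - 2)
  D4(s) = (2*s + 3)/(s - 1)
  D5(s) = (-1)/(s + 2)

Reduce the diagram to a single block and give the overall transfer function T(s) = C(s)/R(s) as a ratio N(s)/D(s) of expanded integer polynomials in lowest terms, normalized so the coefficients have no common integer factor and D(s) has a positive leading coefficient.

Step 1 - close the feedback loop around D4, D5 -> (2*s^2 + 7*s + 6)/(s^2 - s - 5)
Step 2 - cascade D1, D2, D3, [D4/(1+D4*D5)]; the result is T(s) itself (integer coefficients, no common factor, positive leading denominator coefficient)

Hence the answer: (-12*s^4 - 56*s^3 - 89*s^2 - 56*s - 12)/(3*s^3 - 9*s^2 - 9*s + 30)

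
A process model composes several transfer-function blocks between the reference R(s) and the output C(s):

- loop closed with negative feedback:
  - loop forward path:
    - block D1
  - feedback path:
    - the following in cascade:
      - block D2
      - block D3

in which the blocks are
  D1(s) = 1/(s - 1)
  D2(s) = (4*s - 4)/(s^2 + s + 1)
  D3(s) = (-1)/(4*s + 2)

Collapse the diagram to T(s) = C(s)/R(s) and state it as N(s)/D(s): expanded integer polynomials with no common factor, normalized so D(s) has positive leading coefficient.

1. reduce the series chain D2, D3; result (2 - 2*s)/(2*s^3 + 3*s^2 + 3*s + 1)
2. collapse the loop (D1 forward, (D2*D3) return), which is the overall transfer function T(s) = C(s)/R(s) in lowest terms

Final answer: (2*s^3 + 3*s^2 + 3*s + 1)/(2*s^4 + s^3 - 4*s + 1)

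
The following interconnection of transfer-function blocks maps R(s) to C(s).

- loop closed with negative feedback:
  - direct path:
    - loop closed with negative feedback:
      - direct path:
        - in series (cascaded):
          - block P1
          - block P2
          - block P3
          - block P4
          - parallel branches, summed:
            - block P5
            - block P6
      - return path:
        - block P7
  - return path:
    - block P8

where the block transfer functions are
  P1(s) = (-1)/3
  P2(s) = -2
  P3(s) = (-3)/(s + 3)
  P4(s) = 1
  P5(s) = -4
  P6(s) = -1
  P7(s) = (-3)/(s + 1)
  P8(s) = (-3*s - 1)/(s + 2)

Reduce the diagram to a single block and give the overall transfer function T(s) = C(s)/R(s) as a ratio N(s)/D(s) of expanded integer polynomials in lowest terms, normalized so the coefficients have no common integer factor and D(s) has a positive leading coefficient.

Step 1. reduce the parallel group P5, P6 gives -5
Step 2. cascade P1, P2, P3, P4, (P5+P6) gives 10/(s + 3)
Step 3. apply the feedback formula to (P1*P2*P3*P4*(P5+P6)), P7 gives (10*s + 10)/(s^2 + 4*s - 27)
Step 4. close the feedback loop around [(P1*P2*P3*P4*(P5+P6))/(1+(P1*P2*P3*P4*(P5+P6))*P7)], P8 - this is the overall T(s), already in the required normalized form

Final answer: (10*s^2 + 30*s + 20)/(s^3 - 24*s^2 - 59*s - 64)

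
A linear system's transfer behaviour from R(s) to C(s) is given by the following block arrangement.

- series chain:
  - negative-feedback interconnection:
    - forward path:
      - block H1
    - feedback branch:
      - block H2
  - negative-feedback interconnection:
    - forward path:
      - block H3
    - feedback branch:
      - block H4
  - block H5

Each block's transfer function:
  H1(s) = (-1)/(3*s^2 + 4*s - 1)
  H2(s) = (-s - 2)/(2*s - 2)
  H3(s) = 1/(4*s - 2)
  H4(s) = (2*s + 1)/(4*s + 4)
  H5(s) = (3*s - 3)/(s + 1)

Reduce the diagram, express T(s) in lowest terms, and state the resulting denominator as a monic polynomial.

First reduce the diagram to T(s).

(1) reduce the feedback loop with forward H1 and return H2 -> (2 - 2*s)/(6*s^3 + 2*s^2 - 9*s + 4)
(2) collapse the loop (H3 forward, H4 return) -> (4*s + 4)/(16*s^2 + 10*s - 7)
(3) reduce the series chain [H1/(1+H1*H2)], [H3/(1+H3*H4)], H5 -> (-24*s^2 + 48*s - 24)/(96*s^5 + 92*s^4 - 166*s^3 - 40*s^2 + 103*s - 28)
T(s) is the step-3 result (common factors already cancelled). Leading coefficient of the denominator: 96. Divide through by 96 for the monic polynomial.

Answer: s^5 + 23*s^4/24 - 83*s^3/48 - 5*s^2/12 + 103*s/96 - 7/24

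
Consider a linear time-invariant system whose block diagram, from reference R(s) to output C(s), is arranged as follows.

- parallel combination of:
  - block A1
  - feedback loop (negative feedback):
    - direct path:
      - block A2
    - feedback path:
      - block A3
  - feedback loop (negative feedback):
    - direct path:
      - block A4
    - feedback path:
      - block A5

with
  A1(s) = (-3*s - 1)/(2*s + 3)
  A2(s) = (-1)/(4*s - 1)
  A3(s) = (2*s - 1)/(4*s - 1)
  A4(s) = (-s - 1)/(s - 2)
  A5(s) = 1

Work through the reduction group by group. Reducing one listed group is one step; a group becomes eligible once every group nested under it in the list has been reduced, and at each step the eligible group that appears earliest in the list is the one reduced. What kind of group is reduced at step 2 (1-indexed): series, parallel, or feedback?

(1) reduce the feedback loop with forward A2 and return A3
(2) feedback reduction of A4, A5
(3) parallel reduction of A1, [A2/(1+A2*A3)], [A4/(1+A4*A5)]
So the answer for step 2 is feedback.

Answer: feedback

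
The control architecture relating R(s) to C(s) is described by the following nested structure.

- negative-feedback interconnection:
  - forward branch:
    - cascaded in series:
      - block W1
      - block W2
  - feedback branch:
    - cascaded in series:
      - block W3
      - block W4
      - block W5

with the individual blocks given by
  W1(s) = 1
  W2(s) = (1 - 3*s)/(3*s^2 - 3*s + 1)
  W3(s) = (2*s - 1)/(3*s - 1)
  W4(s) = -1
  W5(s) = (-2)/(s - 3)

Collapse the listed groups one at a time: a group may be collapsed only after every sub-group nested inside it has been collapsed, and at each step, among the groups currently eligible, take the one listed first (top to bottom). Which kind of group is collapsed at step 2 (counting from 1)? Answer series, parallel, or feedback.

1. multiply W1, W2 (series)
2. reduce the series chain W3, W4, W5
3. collapse the loop ((W1*W2) forward, (W3*W4*W5) return)
Step 2: series.

Hence the answer: series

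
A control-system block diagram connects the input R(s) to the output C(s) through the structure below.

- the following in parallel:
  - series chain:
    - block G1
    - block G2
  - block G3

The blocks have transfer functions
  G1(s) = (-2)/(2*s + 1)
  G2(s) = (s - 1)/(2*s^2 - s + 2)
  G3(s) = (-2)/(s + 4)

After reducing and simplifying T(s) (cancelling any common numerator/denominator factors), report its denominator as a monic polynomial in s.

Reducing step by step:

[1] series reduction of G1, G2: (2 - 2*s)/(4*s^3 + 3*s + 2)
[2] sum the parallel branches (G1*G2), G3: (-8*s^3 - 2*s^2 - 12*s + 4)/(4*s^4 + 16*s^3 + 3*s^2 + 14*s + 8)
The result of step 2 is T(s) in lowest terms. Its denominator has leading coefficient 4; dividing the denominator through by 4 makes it monic.

Answer: s^4 + 4*s^3 + 3*s^2/4 + 7*s/2 + 2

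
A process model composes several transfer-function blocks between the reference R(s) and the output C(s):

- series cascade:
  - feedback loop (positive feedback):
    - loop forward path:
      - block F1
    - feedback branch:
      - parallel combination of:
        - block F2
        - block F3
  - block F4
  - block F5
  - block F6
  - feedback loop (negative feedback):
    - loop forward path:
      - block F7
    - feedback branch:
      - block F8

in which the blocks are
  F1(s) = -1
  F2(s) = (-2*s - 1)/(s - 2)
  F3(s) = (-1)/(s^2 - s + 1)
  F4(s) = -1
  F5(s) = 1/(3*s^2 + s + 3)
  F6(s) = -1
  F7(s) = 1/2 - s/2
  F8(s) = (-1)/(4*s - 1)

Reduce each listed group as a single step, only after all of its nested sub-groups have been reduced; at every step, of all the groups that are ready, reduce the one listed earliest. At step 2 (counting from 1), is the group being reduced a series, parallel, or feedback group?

Reducing step by step:

[1] add F2, F3 (parallel)
[2] apply the feedback formula to F1, (F2+F3)
[3] apply the feedback formula to F7, F8
[4] multiply [F1/(1-F1*(F2+F3))], F4, F5, F6, [F7/(1+F7*F8)] (series)
So the answer for step 2 is feedback.

Answer: feedback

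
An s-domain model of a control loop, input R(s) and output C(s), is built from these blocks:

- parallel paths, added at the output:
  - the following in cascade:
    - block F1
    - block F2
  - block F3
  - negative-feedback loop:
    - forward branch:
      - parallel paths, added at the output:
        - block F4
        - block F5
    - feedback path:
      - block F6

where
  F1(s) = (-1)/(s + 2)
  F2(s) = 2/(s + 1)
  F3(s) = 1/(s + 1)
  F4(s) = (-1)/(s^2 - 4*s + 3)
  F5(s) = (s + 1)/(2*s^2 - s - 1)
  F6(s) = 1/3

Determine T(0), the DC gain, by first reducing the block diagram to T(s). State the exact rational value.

The answer is -12/5.

Reasoning:
[1] multiply F1, F2 (series): (-2)/(s^2 + 3*s + 2)
[2] add F4, F5 (parallel): (s^2 - 4*s - 4)/(2*s^3 - 7*s^2 + 2*s + 3)
[3] apply the feedback formula to (F4+F5), F6: (3*s^2 - 12*s - 12)/(6*s^3 - 20*s^2 + 2*s + 5)
[4] combine (F1*F2), F3, [(F4+F5)/(1+(F4+F5)*F6)] in parallel: (9*s^4 - 23*s^3 - 40*s^2 - 55*s - 24)/(6*s^5 - 2*s^4 - 46*s^3 - 29*s^2 + 19*s + 10)
The step-4 result is T(s). Setting s = 0: T(0) = -24/10 = -12/5.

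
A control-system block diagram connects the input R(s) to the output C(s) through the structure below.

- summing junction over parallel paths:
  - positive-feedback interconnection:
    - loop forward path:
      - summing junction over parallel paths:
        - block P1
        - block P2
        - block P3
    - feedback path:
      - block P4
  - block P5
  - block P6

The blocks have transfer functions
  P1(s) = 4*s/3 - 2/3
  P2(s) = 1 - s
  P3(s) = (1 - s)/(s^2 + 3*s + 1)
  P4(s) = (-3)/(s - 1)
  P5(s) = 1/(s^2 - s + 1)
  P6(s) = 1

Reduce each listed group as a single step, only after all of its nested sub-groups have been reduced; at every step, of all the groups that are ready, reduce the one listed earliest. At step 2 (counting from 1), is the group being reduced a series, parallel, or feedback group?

Reducing step by step:

Step 1. add P1, P2, P3 (parallel)
Step 2. feedback reduction of (P1+P2+P3), P4
Step 3. combine [(P1+P2+P3)/(1-(P1+P2+P3)*P4)], P5, P6 in parallel
Step 2: feedback.

Answer: feedback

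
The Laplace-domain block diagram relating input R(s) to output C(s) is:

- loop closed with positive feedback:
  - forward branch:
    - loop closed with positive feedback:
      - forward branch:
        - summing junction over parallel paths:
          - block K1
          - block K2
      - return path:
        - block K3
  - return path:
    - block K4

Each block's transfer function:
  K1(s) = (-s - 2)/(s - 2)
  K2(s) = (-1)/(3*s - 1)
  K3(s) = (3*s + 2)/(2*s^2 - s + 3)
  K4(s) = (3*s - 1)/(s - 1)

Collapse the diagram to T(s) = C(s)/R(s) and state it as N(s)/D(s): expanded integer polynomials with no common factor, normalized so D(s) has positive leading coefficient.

First reduce the diagram to T(s).

Step 1 - combine K1, K2 in parallel; result (-3*s^2 - 6*s + 4)/(3*s^2 - 7*s + 2)
Step 2 - apply the feedback formula to (K1+K2), K3; result (-6*s^4 - 9*s^3 + 5*s^2 - 22*s + 12)/(6*s^4 - 8*s^3 + 44*s^2 - 23*s - 2)
Step 3 - close the feedback loop around [(K1+K2)/(1-(K1+K2)*K3)], K4: this yields T(s), and no further normalization is needed

Answer: (-6*s^5 - 3*s^4 + 14*s^3 - 27*s^2 + 34*s - 12)/(24*s^5 + 7*s^4 + 28*s^3 + 4*s^2 - 37*s + 14)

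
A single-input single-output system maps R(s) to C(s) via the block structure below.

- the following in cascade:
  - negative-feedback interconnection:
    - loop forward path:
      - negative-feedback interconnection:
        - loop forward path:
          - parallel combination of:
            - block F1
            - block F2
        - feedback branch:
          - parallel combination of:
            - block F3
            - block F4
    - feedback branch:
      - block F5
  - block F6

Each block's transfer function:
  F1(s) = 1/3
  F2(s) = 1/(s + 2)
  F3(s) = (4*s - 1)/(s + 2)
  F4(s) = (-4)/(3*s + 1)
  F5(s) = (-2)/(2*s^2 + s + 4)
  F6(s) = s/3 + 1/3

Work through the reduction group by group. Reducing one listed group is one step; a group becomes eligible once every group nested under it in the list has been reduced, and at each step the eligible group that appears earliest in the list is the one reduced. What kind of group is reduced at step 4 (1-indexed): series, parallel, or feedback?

Step 1. parallel reduction of F1, F2
Step 2. combine F3, F4 in parallel
Step 3. reduce the feedback loop with forward (F1+F2) and return (F3+F4)
Step 4. feedback reduction of [(F1+F2)/(1+(F1+F2)*(F3+F4))], F5
Step 5. multiply [[(F1+F2)/(1+(F1+F2)*(F3+F4))]/(1+[(F1+F2)/(1+(F1+F2)*(F3+F4))]*F5)], F6 (series)
Step 4: feedback.

Hence the answer: feedback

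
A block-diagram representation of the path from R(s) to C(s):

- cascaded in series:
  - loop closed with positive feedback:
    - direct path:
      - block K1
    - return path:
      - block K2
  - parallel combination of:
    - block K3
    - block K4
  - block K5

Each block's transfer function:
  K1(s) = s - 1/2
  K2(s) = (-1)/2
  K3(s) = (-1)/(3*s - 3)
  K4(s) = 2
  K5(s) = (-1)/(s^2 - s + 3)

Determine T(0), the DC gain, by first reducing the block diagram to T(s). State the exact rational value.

Answer: 14/27

Working:
Step 1 - reduce the feedback loop with forward K1 and return K2 gives (4*s - 2)/(2*s + 3)
Step 2 - sum the parallel branches K3, K4 gives (6*s - 7)/(3*s - 3)
Step 3 - series reduction of [K1/(1-K1*K2)], (K3+K4), K5 gives (-24*s^2 + 40*s - 14)/(6*s^4 - 3*s^3 + 6*s^2 + 18*s - 27)
That last expression is T(s); at s = 0 only the constant terms survive, so T(0) = -14/(-27) = 14/27.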